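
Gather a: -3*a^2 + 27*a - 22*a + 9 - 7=-3*a^2 + 5*a + 2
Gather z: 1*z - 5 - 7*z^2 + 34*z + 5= -7*z^2 + 35*z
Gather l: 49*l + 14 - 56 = 49*l - 42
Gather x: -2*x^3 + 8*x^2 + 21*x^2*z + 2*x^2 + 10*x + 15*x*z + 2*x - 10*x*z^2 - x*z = -2*x^3 + x^2*(21*z + 10) + x*(-10*z^2 + 14*z + 12)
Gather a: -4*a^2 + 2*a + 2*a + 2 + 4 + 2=-4*a^2 + 4*a + 8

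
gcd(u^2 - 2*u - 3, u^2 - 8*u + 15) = u - 3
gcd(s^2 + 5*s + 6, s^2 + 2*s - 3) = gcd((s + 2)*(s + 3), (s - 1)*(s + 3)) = s + 3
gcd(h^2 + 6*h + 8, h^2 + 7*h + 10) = h + 2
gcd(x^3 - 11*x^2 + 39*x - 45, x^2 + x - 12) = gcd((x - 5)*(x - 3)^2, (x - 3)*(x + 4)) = x - 3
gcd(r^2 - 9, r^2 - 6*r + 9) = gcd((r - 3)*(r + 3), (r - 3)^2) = r - 3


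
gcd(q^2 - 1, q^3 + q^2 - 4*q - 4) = q + 1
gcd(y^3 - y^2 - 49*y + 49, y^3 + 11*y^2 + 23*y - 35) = y^2 + 6*y - 7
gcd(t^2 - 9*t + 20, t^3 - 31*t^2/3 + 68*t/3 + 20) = t - 5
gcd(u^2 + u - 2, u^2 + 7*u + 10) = u + 2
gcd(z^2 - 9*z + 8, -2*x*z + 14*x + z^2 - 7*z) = 1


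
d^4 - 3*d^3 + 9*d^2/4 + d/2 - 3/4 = (d - 3/2)*(d - 1)^2*(d + 1/2)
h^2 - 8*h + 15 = (h - 5)*(h - 3)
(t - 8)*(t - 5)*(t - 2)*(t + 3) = t^4 - 12*t^3 + 21*t^2 + 118*t - 240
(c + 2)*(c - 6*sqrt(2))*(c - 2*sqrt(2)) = c^3 - 8*sqrt(2)*c^2 + 2*c^2 - 16*sqrt(2)*c + 24*c + 48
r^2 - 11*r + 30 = (r - 6)*(r - 5)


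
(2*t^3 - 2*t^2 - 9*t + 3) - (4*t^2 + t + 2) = 2*t^3 - 6*t^2 - 10*t + 1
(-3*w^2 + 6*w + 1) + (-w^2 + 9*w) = -4*w^2 + 15*w + 1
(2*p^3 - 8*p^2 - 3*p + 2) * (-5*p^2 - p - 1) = -10*p^5 + 38*p^4 + 21*p^3 + p^2 + p - 2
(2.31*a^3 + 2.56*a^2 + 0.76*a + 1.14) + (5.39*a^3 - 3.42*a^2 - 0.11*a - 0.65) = 7.7*a^3 - 0.86*a^2 + 0.65*a + 0.49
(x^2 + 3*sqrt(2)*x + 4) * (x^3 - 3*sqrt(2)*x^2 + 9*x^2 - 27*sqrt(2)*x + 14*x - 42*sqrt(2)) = x^5 + 9*x^4 - 126*x^2 - 12*sqrt(2)*x^2 - 196*x - 108*sqrt(2)*x - 168*sqrt(2)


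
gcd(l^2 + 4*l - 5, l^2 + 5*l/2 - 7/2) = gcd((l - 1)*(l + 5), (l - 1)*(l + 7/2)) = l - 1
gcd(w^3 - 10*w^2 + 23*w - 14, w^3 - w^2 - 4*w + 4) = w^2 - 3*w + 2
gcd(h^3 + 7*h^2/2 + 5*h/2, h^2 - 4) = 1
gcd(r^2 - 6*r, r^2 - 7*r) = r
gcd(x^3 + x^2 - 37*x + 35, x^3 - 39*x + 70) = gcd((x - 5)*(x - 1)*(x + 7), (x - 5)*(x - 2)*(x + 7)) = x^2 + 2*x - 35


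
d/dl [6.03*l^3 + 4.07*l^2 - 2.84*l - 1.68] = 18.09*l^2 + 8.14*l - 2.84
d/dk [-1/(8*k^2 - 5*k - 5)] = (16*k - 5)/(-8*k^2 + 5*k + 5)^2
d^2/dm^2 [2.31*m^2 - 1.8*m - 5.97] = 4.62000000000000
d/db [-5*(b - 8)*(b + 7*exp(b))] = -35*b*exp(b) - 10*b + 245*exp(b) + 40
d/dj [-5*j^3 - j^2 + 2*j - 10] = -15*j^2 - 2*j + 2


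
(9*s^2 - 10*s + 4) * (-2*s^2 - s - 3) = -18*s^4 + 11*s^3 - 25*s^2 + 26*s - 12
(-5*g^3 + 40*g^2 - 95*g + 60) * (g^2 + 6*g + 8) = -5*g^5 + 10*g^4 + 105*g^3 - 190*g^2 - 400*g + 480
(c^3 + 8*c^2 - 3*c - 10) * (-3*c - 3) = -3*c^4 - 27*c^3 - 15*c^2 + 39*c + 30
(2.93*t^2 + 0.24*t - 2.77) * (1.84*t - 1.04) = 5.3912*t^3 - 2.6056*t^2 - 5.3464*t + 2.8808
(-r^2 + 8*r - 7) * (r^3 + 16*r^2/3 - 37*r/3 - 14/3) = -r^5 + 8*r^4/3 + 48*r^3 - 394*r^2/3 + 49*r + 98/3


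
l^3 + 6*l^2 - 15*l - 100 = (l - 4)*(l + 5)^2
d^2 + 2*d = d*(d + 2)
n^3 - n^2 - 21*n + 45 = (n - 3)^2*(n + 5)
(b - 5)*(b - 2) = b^2 - 7*b + 10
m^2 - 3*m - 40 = (m - 8)*(m + 5)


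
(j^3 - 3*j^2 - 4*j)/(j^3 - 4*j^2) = (j + 1)/j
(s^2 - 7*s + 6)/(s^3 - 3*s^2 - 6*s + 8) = (s - 6)/(s^2 - 2*s - 8)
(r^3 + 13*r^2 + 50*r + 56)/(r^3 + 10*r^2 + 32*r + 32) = (r + 7)/(r + 4)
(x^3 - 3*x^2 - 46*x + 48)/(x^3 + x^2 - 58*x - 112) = (x^2 + 5*x - 6)/(x^2 + 9*x + 14)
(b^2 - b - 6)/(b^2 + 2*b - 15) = (b + 2)/(b + 5)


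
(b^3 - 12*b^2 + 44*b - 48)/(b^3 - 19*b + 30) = (b^2 - 10*b + 24)/(b^2 + 2*b - 15)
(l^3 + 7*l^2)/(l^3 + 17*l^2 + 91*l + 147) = l^2/(l^2 + 10*l + 21)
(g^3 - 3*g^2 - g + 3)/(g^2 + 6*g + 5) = (g^2 - 4*g + 3)/(g + 5)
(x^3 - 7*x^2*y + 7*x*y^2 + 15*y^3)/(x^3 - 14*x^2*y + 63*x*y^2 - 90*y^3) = (x + y)/(x - 6*y)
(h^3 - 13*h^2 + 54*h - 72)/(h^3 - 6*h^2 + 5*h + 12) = (h - 6)/(h + 1)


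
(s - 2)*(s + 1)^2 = s^3 - 3*s - 2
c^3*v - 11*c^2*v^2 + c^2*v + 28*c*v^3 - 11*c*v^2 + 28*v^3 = (c - 7*v)*(c - 4*v)*(c*v + v)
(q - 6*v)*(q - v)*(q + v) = q^3 - 6*q^2*v - q*v^2 + 6*v^3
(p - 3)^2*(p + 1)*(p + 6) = p^4 + p^3 - 27*p^2 + 27*p + 54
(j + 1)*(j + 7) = j^2 + 8*j + 7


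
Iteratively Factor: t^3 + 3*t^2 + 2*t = (t + 2)*(t^2 + t) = t*(t + 2)*(t + 1)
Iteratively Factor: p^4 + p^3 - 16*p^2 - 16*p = (p - 4)*(p^3 + 5*p^2 + 4*p) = p*(p - 4)*(p^2 + 5*p + 4) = p*(p - 4)*(p + 1)*(p + 4)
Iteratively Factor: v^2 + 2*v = (v + 2)*(v)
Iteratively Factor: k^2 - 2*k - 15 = (k + 3)*(k - 5)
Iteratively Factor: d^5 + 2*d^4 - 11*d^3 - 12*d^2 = (d)*(d^4 + 2*d^3 - 11*d^2 - 12*d) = d*(d + 4)*(d^3 - 2*d^2 - 3*d) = d*(d - 3)*(d + 4)*(d^2 + d) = d^2*(d - 3)*(d + 4)*(d + 1)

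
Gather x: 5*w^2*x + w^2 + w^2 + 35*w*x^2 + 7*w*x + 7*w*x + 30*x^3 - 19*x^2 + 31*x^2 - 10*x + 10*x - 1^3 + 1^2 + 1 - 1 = 2*w^2 + 30*x^3 + x^2*(35*w + 12) + x*(5*w^2 + 14*w)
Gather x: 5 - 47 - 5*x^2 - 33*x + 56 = -5*x^2 - 33*x + 14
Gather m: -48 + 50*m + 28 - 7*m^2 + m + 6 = -7*m^2 + 51*m - 14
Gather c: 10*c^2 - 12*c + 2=10*c^2 - 12*c + 2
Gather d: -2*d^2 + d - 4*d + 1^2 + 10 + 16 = -2*d^2 - 3*d + 27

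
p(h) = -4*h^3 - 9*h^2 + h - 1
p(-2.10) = -5.75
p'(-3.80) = -103.88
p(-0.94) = -6.57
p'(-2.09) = -13.80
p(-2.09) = -5.89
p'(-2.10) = -14.12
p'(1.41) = -48.24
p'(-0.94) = 7.32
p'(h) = -12*h^2 - 18*h + 1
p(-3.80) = 84.73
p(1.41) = -28.70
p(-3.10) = 28.57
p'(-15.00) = -2429.00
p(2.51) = -118.44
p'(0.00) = 1.00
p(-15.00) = 11459.00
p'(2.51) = -119.78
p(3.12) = -206.97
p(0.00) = -1.00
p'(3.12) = -171.97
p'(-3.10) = -58.52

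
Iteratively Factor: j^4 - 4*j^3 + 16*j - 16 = (j - 2)*(j^3 - 2*j^2 - 4*j + 8) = (j - 2)^2*(j^2 - 4) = (j - 2)^2*(j + 2)*(j - 2)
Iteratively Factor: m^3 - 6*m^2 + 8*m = (m - 2)*(m^2 - 4*m) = (m - 4)*(m - 2)*(m)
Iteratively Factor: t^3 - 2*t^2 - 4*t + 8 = (t - 2)*(t^2 - 4) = (t - 2)^2*(t + 2)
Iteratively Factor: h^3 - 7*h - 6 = (h + 1)*(h^2 - h - 6) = (h + 1)*(h + 2)*(h - 3)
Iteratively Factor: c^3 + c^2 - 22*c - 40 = (c - 5)*(c^2 + 6*c + 8) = (c - 5)*(c + 4)*(c + 2)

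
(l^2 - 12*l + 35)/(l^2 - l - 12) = (-l^2 + 12*l - 35)/(-l^2 + l + 12)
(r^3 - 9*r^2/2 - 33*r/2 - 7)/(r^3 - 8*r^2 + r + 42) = (r + 1/2)/(r - 3)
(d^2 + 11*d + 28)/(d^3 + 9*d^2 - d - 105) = (d + 4)/(d^2 + 2*d - 15)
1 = 1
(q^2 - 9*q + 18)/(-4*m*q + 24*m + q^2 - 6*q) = (q - 3)/(-4*m + q)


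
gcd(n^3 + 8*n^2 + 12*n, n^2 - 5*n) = n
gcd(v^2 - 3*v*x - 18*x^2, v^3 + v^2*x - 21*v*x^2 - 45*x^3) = v + 3*x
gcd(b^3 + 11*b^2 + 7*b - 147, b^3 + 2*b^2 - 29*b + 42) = b^2 + 4*b - 21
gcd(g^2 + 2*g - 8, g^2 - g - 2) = g - 2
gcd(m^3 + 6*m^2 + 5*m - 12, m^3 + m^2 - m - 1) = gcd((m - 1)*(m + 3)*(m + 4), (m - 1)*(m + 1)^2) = m - 1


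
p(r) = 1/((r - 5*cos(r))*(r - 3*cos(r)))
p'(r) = (-3*sin(r) - 1)/((r - 5*cos(r))*(r - 3*cos(r))^2) + (-5*sin(r) - 1)/((r - 5*cos(r))^2*(r - 3*cos(r)))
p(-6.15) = 0.01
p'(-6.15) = 0.00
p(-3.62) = -1.28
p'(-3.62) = 1.97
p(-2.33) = -3.39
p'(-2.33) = 7.05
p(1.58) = 0.38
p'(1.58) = -2.36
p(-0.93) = 0.09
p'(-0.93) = -0.12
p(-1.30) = 0.18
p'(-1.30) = -0.42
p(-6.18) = 0.01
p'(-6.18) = 0.00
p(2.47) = 0.03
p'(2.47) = -0.04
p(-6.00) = 0.01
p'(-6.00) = 0.00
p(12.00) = 0.01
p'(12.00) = 0.00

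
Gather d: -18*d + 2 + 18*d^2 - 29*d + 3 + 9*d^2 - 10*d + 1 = 27*d^2 - 57*d + 6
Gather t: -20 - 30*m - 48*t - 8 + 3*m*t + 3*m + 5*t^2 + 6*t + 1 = -27*m + 5*t^2 + t*(3*m - 42) - 27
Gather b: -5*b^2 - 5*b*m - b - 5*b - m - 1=-5*b^2 + b*(-5*m - 6) - m - 1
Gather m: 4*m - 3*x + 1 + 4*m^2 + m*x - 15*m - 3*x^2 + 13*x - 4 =4*m^2 + m*(x - 11) - 3*x^2 + 10*x - 3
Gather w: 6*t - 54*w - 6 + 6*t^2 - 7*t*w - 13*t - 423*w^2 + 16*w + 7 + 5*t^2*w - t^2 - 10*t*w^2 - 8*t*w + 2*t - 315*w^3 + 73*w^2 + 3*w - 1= 5*t^2 - 5*t - 315*w^3 + w^2*(-10*t - 350) + w*(5*t^2 - 15*t - 35)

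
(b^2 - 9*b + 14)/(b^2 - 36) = (b^2 - 9*b + 14)/(b^2 - 36)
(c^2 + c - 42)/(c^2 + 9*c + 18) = (c^2 + c - 42)/(c^2 + 9*c + 18)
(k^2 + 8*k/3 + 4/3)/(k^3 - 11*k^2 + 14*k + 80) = (k + 2/3)/(k^2 - 13*k + 40)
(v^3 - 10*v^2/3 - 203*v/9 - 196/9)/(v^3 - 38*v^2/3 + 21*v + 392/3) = (v + 4/3)/(v - 8)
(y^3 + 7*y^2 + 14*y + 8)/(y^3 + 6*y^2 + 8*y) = (y + 1)/y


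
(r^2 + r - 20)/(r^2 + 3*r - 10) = (r - 4)/(r - 2)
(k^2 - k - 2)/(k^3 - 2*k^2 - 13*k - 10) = (k - 2)/(k^2 - 3*k - 10)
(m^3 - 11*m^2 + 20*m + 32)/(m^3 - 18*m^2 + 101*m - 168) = (m^2 - 3*m - 4)/(m^2 - 10*m + 21)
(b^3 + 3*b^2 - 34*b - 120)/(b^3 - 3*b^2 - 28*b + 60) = (b + 4)/(b - 2)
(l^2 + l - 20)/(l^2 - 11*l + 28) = (l + 5)/(l - 7)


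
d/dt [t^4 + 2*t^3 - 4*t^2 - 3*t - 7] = 4*t^3 + 6*t^2 - 8*t - 3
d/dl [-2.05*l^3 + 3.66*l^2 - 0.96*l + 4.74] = -6.15*l^2 + 7.32*l - 0.96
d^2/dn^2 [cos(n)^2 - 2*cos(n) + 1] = 2*cos(n) - 2*cos(2*n)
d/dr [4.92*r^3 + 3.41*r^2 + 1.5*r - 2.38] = 14.76*r^2 + 6.82*r + 1.5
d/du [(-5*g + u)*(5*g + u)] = 2*u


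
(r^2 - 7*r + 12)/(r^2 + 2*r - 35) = (r^2 - 7*r + 12)/(r^2 + 2*r - 35)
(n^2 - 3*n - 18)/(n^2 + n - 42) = (n + 3)/(n + 7)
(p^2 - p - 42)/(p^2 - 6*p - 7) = (p + 6)/(p + 1)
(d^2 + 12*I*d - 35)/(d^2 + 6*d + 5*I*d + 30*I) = (d + 7*I)/(d + 6)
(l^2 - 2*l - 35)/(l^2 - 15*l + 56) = (l + 5)/(l - 8)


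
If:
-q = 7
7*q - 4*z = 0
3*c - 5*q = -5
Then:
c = -40/3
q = -7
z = -49/4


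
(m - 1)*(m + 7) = m^2 + 6*m - 7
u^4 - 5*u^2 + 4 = (u - 2)*(u - 1)*(u + 1)*(u + 2)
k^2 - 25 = (k - 5)*(k + 5)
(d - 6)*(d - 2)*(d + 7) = d^3 - d^2 - 44*d + 84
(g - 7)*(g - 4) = g^2 - 11*g + 28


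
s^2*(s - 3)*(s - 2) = s^4 - 5*s^3 + 6*s^2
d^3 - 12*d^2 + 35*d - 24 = (d - 8)*(d - 3)*(d - 1)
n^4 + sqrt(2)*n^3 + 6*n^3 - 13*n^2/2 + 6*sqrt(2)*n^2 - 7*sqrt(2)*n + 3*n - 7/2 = (n - 1)*(n + 7)*(n + sqrt(2)/2)^2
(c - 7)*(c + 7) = c^2 - 49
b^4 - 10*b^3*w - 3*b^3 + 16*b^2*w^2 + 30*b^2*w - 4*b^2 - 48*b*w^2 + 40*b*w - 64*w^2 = (b - 4)*(b + 1)*(b - 8*w)*(b - 2*w)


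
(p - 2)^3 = p^3 - 6*p^2 + 12*p - 8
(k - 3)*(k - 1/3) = k^2 - 10*k/3 + 1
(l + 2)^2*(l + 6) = l^3 + 10*l^2 + 28*l + 24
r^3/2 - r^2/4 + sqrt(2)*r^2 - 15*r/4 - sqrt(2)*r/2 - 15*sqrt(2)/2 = (r/2 + sqrt(2))*(r - 3)*(r + 5/2)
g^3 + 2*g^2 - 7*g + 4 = (g - 1)^2*(g + 4)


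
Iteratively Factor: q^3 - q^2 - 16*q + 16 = (q - 1)*(q^2 - 16) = (q - 4)*(q - 1)*(q + 4)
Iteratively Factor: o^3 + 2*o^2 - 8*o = (o + 4)*(o^2 - 2*o) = o*(o + 4)*(o - 2)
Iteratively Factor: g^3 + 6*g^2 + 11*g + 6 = (g + 1)*(g^2 + 5*g + 6) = (g + 1)*(g + 2)*(g + 3)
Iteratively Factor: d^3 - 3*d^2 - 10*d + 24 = (d - 4)*(d^2 + d - 6) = (d - 4)*(d + 3)*(d - 2)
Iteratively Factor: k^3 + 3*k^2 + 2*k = (k)*(k^2 + 3*k + 2) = k*(k + 2)*(k + 1)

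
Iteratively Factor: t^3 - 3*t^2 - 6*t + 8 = (t - 4)*(t^2 + t - 2) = (t - 4)*(t + 2)*(t - 1)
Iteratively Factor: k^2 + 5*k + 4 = (k + 4)*(k + 1)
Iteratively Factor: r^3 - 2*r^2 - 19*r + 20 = (r - 5)*(r^2 + 3*r - 4) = (r - 5)*(r - 1)*(r + 4)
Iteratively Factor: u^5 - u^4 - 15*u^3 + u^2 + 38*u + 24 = (u + 1)*(u^4 - 2*u^3 - 13*u^2 + 14*u + 24) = (u + 1)*(u + 3)*(u^3 - 5*u^2 + 2*u + 8) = (u - 2)*(u + 1)*(u + 3)*(u^2 - 3*u - 4) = (u - 2)*(u + 1)^2*(u + 3)*(u - 4)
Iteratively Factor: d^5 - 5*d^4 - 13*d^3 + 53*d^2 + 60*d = (d + 3)*(d^4 - 8*d^3 + 11*d^2 + 20*d) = (d - 4)*(d + 3)*(d^3 - 4*d^2 - 5*d) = (d - 4)*(d + 1)*(d + 3)*(d^2 - 5*d) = d*(d - 4)*(d + 1)*(d + 3)*(d - 5)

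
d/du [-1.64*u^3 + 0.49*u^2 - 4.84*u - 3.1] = -4.92*u^2 + 0.98*u - 4.84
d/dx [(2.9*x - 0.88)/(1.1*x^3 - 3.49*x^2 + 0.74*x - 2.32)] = (-6.38*x^3 + 13.025*x^2 - 6.1424*x - 6.0768)/(1.21*x^6 - 7.678*x^5 + 13.8081*x^4 - 10.2692*x^3 + 16.7412*x^2 - 3.4336*x + 5.3824)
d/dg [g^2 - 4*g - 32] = 2*g - 4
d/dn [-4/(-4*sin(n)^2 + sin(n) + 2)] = 4*(1 - 8*sin(n))*cos(n)/(sin(n) + 2*cos(2*n))^2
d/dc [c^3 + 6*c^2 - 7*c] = 3*c^2 + 12*c - 7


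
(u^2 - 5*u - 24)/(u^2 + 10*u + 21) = (u - 8)/(u + 7)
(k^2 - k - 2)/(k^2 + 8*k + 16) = (k^2 - k - 2)/(k^2 + 8*k + 16)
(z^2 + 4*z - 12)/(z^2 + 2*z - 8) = (z + 6)/(z + 4)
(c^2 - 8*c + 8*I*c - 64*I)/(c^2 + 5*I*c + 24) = (c - 8)/(c - 3*I)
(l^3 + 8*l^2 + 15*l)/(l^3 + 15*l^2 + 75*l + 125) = l*(l + 3)/(l^2 + 10*l + 25)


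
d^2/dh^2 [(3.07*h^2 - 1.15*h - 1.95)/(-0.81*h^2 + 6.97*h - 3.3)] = (-33.155568*h^3 + 56.9130299999999*h^2 - 84.49839*h + 165.07851)/(0.531441*h^6 - 13.719051*h^5 + 124.546977*h^4 - 450.393733*h^3 + 507.41361*h^2 - 227.7099*h + 35.937)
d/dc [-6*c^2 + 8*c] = 8 - 12*c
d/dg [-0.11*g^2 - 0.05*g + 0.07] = -0.22*g - 0.05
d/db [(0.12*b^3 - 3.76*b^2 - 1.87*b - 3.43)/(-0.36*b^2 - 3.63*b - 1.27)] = (-0.0432*b^4 - 0.8712*b^3 + 12.5184*b^2 + 7.0808*b - 10.076)/(0.1296*b^4 + 2.6136*b^3 + 14.0913*b^2 + 9.2202*b + 1.6129)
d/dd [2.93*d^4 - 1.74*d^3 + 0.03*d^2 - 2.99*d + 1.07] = 11.72*d^3 - 5.22*d^2 + 0.06*d - 2.99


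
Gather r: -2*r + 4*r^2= 4*r^2 - 2*r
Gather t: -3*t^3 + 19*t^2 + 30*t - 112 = -3*t^3 + 19*t^2 + 30*t - 112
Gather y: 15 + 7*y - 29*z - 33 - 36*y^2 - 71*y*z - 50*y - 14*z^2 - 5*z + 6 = -36*y^2 + y*(-71*z - 43) - 14*z^2 - 34*z - 12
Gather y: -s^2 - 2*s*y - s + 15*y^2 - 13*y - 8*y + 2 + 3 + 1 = -s^2 - s + 15*y^2 + y*(-2*s - 21) + 6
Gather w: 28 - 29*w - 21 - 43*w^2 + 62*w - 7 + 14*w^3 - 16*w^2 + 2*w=14*w^3 - 59*w^2 + 35*w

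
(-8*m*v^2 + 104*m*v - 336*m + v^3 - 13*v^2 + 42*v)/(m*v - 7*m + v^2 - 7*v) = (-8*m*v + 48*m + v^2 - 6*v)/(m + v)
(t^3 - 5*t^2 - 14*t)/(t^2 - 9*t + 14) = t*(t + 2)/(t - 2)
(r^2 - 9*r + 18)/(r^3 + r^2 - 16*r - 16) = (r^2 - 9*r + 18)/(r^3 + r^2 - 16*r - 16)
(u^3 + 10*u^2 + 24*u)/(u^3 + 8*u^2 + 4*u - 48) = u/(u - 2)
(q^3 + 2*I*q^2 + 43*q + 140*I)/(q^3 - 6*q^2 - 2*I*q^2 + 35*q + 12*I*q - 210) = (q + 4*I)/(q - 6)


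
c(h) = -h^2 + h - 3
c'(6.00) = -11.00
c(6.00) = -33.00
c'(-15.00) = 31.00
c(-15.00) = -243.00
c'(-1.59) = 4.18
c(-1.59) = -7.12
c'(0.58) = -0.16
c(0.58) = -2.76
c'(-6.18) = 13.36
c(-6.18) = -47.37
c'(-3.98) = 8.96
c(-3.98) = -22.82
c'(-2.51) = 6.02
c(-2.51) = -11.81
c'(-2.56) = 6.12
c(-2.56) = -12.11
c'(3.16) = -5.32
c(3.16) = -9.83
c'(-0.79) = 2.58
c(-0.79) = -4.41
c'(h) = 1 - 2*h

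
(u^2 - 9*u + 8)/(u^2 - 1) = (u - 8)/(u + 1)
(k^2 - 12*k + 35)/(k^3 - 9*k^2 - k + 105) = 1/(k + 3)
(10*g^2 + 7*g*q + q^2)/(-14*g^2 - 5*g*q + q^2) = (5*g + q)/(-7*g + q)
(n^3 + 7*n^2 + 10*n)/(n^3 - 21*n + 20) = n*(n + 2)/(n^2 - 5*n + 4)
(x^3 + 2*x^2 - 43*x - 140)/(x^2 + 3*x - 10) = (x^2 - 3*x - 28)/(x - 2)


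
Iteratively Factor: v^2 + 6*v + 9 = (v + 3)*(v + 3)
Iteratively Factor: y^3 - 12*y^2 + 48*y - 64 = (y - 4)*(y^2 - 8*y + 16) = (y - 4)^2*(y - 4)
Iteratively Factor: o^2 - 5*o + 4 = (o - 4)*(o - 1)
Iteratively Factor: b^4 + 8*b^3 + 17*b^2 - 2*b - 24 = (b - 1)*(b^3 + 9*b^2 + 26*b + 24) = (b - 1)*(b + 2)*(b^2 + 7*b + 12) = (b - 1)*(b + 2)*(b + 4)*(b + 3)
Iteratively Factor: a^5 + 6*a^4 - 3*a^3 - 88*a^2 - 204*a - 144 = (a + 3)*(a^4 + 3*a^3 - 12*a^2 - 52*a - 48) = (a - 4)*(a + 3)*(a^3 + 7*a^2 + 16*a + 12) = (a - 4)*(a + 3)^2*(a^2 + 4*a + 4) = (a - 4)*(a + 2)*(a + 3)^2*(a + 2)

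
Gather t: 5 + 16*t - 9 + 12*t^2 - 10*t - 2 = 12*t^2 + 6*t - 6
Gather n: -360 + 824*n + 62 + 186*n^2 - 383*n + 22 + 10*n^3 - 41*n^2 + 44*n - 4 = 10*n^3 + 145*n^2 + 485*n - 280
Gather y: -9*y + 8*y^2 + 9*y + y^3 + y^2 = y^3 + 9*y^2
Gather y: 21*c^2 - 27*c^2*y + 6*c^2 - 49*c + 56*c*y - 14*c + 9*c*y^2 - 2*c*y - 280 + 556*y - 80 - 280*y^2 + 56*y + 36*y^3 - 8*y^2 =27*c^2 - 63*c + 36*y^3 + y^2*(9*c - 288) + y*(-27*c^2 + 54*c + 612) - 360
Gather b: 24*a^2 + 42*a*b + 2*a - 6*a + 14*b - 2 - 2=24*a^2 - 4*a + b*(42*a + 14) - 4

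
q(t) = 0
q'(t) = 0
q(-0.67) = 0.00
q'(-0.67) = 0.00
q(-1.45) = 0.00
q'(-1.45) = 0.00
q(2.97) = 0.00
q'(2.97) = 0.00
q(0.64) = 0.00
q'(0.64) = 0.00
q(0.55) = 0.00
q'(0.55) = 0.00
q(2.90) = 0.00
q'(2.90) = 0.00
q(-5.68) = 0.00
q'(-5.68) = 0.00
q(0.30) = 0.00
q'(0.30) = 0.00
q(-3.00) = 0.00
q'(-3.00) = 0.00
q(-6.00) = 0.00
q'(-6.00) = 0.00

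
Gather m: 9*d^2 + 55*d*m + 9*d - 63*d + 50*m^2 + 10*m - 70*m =9*d^2 - 54*d + 50*m^2 + m*(55*d - 60)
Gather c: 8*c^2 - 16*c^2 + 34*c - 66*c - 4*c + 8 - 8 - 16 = -8*c^2 - 36*c - 16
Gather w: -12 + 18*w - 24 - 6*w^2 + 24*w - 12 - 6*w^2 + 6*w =-12*w^2 + 48*w - 48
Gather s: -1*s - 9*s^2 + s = -9*s^2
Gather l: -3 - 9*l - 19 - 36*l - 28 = -45*l - 50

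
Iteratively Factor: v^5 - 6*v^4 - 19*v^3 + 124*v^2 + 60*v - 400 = (v + 4)*(v^4 - 10*v^3 + 21*v^2 + 40*v - 100) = (v + 2)*(v + 4)*(v^3 - 12*v^2 + 45*v - 50) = (v - 5)*(v + 2)*(v + 4)*(v^2 - 7*v + 10) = (v - 5)^2*(v + 2)*(v + 4)*(v - 2)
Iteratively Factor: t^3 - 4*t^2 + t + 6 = (t - 3)*(t^2 - t - 2) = (t - 3)*(t - 2)*(t + 1)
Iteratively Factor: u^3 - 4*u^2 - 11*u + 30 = (u + 3)*(u^2 - 7*u + 10) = (u - 2)*(u + 3)*(u - 5)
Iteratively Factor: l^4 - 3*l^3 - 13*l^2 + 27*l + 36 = (l + 1)*(l^3 - 4*l^2 - 9*l + 36) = (l - 3)*(l + 1)*(l^2 - l - 12) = (l - 3)*(l + 1)*(l + 3)*(l - 4)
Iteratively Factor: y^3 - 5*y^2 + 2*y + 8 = (y + 1)*(y^2 - 6*y + 8) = (y - 2)*(y + 1)*(y - 4)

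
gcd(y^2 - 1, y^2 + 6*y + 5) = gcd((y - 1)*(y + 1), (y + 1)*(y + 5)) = y + 1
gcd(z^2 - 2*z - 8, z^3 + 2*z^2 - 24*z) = z - 4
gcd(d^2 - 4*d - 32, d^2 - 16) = d + 4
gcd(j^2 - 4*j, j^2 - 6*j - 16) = 1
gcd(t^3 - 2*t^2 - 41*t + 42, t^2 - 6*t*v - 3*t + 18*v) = 1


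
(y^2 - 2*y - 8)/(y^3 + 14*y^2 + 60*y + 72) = (y - 4)/(y^2 + 12*y + 36)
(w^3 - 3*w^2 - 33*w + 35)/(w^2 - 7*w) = w + 4 - 5/w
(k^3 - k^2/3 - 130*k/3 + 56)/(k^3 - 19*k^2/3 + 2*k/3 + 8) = (k + 7)/(k + 1)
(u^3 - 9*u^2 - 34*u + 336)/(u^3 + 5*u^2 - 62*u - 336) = (u - 7)/(u + 7)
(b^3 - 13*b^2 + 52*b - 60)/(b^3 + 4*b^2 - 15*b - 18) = (b^3 - 13*b^2 + 52*b - 60)/(b^3 + 4*b^2 - 15*b - 18)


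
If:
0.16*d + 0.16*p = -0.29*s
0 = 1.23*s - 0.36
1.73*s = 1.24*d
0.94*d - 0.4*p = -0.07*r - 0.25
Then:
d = 0.41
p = -0.94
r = -14.42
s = 0.29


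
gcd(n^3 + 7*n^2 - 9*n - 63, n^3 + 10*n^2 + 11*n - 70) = n + 7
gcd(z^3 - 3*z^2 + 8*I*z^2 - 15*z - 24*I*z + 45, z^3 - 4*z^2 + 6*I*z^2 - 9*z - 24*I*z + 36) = z + 3*I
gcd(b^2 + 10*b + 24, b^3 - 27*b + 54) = b + 6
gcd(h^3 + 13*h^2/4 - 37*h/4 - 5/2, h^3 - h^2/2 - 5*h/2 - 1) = h - 2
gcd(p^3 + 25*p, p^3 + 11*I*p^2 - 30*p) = p^2 + 5*I*p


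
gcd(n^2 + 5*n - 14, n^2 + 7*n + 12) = 1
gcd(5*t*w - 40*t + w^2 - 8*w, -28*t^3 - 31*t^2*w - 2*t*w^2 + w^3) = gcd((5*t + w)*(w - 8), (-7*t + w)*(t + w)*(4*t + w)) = 1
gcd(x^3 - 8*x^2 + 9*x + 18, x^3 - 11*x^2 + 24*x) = x - 3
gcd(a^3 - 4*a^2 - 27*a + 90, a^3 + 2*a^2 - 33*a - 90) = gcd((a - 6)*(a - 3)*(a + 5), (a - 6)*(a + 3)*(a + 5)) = a^2 - a - 30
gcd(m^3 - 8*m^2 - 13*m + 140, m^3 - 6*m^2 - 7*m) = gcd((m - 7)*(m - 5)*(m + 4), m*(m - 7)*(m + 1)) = m - 7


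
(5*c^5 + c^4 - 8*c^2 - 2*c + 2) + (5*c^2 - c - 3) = 5*c^5 + c^4 - 3*c^2 - 3*c - 1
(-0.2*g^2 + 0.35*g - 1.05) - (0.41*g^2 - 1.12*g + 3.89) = -0.61*g^2 + 1.47*g - 4.94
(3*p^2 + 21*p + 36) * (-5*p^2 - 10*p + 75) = -15*p^4 - 135*p^3 - 165*p^2 + 1215*p + 2700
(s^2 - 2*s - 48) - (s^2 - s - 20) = -s - 28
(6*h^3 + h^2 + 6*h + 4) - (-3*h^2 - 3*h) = 6*h^3 + 4*h^2 + 9*h + 4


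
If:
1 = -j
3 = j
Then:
No Solution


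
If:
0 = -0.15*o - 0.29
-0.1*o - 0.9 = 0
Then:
No Solution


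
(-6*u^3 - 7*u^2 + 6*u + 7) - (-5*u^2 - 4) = -6*u^3 - 2*u^2 + 6*u + 11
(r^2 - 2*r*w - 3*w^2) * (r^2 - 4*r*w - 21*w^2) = r^4 - 6*r^3*w - 16*r^2*w^2 + 54*r*w^3 + 63*w^4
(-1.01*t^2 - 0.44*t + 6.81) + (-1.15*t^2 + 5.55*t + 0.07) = -2.16*t^2 + 5.11*t + 6.88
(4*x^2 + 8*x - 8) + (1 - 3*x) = 4*x^2 + 5*x - 7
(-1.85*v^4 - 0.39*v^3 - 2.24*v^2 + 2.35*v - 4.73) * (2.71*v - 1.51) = -5.0135*v^5 + 1.7366*v^4 - 5.4815*v^3 + 9.7509*v^2 - 16.3668*v + 7.1423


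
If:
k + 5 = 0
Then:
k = -5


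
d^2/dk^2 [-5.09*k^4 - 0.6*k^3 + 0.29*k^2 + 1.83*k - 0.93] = -61.08*k^2 - 3.6*k + 0.58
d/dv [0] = 0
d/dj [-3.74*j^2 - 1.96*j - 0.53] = -7.48*j - 1.96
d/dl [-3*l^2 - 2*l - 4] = -6*l - 2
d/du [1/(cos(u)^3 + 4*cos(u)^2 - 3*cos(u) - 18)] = (-3*sin(u)^2 + 8*cos(u))*sin(u)/((cos(u) - 2)^2*(cos(u) + 3)^4)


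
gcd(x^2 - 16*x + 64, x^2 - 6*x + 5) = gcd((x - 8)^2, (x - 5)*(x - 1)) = 1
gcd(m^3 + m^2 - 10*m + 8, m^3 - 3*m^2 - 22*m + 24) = m^2 + 3*m - 4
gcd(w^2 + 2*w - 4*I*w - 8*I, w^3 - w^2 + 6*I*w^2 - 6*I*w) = 1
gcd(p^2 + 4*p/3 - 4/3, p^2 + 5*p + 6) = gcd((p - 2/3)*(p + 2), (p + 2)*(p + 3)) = p + 2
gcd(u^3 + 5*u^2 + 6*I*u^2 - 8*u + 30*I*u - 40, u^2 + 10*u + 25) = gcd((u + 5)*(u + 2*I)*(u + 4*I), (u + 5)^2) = u + 5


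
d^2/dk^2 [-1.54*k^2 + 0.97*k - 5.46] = -3.08000000000000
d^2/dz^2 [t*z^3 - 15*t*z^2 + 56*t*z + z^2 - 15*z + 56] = 6*t*z - 30*t + 2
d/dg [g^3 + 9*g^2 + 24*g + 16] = 3*g^2 + 18*g + 24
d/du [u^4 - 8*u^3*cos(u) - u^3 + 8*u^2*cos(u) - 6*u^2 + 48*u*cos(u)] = 8*u^3*sin(u) + 4*u^3 - 8*u^2*sin(u) - 24*u^2*cos(u) - 3*u^2 - 48*u*sin(u) + 16*u*cos(u) - 12*u + 48*cos(u)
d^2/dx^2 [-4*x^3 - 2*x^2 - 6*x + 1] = -24*x - 4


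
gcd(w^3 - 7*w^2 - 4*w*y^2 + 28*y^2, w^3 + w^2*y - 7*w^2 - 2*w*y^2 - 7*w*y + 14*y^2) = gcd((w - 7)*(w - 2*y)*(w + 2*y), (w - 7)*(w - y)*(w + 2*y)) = w^2 + 2*w*y - 7*w - 14*y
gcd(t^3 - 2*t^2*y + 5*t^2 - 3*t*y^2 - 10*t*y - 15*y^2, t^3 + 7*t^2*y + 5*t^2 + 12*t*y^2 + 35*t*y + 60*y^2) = t + 5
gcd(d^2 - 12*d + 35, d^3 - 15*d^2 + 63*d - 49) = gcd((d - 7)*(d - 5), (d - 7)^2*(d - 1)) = d - 7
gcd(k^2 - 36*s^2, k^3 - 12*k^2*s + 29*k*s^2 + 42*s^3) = -k + 6*s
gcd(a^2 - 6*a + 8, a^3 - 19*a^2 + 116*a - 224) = a - 4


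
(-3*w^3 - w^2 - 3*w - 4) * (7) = -21*w^3 - 7*w^2 - 21*w - 28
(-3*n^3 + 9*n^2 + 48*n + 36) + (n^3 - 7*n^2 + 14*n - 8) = -2*n^3 + 2*n^2 + 62*n + 28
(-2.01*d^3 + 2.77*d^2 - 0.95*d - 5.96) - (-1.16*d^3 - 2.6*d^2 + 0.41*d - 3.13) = -0.85*d^3 + 5.37*d^2 - 1.36*d - 2.83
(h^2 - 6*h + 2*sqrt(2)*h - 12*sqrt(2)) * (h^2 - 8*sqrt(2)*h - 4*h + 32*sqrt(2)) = h^4 - 10*h^3 - 6*sqrt(2)*h^3 - 8*h^2 + 60*sqrt(2)*h^2 - 144*sqrt(2)*h + 320*h - 768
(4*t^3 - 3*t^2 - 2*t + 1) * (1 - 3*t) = -12*t^4 + 13*t^3 + 3*t^2 - 5*t + 1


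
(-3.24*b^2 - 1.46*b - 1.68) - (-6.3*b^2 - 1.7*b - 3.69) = 3.06*b^2 + 0.24*b + 2.01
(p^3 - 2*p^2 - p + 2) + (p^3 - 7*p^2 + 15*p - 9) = 2*p^3 - 9*p^2 + 14*p - 7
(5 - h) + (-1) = 4 - h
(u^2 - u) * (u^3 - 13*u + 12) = u^5 - u^4 - 13*u^3 + 25*u^2 - 12*u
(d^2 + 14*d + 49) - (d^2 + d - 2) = 13*d + 51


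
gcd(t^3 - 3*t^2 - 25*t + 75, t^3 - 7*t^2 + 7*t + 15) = t^2 - 8*t + 15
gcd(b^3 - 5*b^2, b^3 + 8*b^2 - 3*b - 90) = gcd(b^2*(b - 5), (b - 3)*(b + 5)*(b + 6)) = 1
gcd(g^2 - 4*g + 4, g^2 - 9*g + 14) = g - 2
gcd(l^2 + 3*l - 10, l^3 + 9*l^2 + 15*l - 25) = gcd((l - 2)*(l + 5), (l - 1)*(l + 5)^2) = l + 5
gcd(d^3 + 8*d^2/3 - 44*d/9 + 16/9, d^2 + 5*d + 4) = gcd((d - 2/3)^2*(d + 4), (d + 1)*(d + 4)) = d + 4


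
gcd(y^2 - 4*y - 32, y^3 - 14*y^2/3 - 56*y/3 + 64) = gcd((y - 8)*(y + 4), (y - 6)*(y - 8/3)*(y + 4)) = y + 4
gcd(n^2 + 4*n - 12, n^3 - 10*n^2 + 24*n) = 1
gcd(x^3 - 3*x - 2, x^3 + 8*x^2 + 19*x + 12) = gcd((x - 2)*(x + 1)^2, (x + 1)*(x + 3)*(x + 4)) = x + 1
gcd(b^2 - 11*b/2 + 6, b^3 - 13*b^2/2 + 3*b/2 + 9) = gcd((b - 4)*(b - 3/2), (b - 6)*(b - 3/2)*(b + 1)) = b - 3/2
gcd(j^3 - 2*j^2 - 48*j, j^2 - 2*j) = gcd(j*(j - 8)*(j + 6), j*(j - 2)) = j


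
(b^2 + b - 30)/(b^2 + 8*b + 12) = (b - 5)/(b + 2)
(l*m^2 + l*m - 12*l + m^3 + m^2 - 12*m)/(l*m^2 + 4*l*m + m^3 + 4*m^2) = (m - 3)/m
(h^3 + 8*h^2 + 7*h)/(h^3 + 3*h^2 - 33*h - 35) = h/(h - 5)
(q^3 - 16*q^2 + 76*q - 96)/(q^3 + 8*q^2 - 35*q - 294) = (q^2 - 10*q + 16)/(q^2 + 14*q + 49)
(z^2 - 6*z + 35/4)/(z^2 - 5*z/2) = (z - 7/2)/z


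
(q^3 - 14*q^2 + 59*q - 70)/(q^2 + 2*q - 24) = (q^3 - 14*q^2 + 59*q - 70)/(q^2 + 2*q - 24)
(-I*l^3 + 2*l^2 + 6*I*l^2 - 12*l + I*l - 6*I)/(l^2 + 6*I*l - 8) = (-I*l^3 + l^2*(2 + 6*I) + l*(-12 + I) - 6*I)/(l^2 + 6*I*l - 8)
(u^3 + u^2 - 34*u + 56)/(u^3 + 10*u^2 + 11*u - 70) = (u - 4)/(u + 5)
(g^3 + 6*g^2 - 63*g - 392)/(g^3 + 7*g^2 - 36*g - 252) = (g^2 - g - 56)/(g^2 - 36)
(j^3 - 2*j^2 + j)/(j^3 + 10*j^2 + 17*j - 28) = j*(j - 1)/(j^2 + 11*j + 28)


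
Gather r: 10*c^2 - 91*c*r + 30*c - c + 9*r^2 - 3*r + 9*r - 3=10*c^2 + 29*c + 9*r^2 + r*(6 - 91*c) - 3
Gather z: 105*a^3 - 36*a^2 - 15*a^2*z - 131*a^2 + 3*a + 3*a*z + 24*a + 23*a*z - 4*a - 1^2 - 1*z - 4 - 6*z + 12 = 105*a^3 - 167*a^2 + 23*a + z*(-15*a^2 + 26*a - 7) + 7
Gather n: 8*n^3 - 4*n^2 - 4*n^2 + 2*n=8*n^3 - 8*n^2 + 2*n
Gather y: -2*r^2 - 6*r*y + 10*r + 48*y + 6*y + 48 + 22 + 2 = -2*r^2 + 10*r + y*(54 - 6*r) + 72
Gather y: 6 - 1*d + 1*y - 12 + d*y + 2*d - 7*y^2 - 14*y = d - 7*y^2 + y*(d - 13) - 6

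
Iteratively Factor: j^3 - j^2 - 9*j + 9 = (j + 3)*(j^2 - 4*j + 3) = (j - 1)*(j + 3)*(j - 3)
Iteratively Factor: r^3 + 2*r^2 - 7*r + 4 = (r + 4)*(r^2 - 2*r + 1) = (r - 1)*(r + 4)*(r - 1)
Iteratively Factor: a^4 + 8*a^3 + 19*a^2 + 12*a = (a + 1)*(a^3 + 7*a^2 + 12*a) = (a + 1)*(a + 3)*(a^2 + 4*a) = (a + 1)*(a + 3)*(a + 4)*(a)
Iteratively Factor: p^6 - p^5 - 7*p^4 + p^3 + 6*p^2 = (p + 2)*(p^5 - 3*p^4 - p^3 + 3*p^2) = (p - 1)*(p + 2)*(p^4 - 2*p^3 - 3*p^2) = (p - 1)*(p + 1)*(p + 2)*(p^3 - 3*p^2) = (p - 3)*(p - 1)*(p + 1)*(p + 2)*(p^2) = p*(p - 3)*(p - 1)*(p + 1)*(p + 2)*(p)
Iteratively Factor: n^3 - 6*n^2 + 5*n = (n - 5)*(n^2 - n) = (n - 5)*(n - 1)*(n)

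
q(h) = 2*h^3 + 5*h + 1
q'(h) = 6*h^2 + 5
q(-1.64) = -16.02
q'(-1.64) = 21.14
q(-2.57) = -45.80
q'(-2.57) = 44.63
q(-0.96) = -5.57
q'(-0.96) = 10.53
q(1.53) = 15.81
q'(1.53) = 19.05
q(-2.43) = -39.85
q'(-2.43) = 40.43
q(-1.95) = -23.58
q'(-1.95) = 27.82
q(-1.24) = -9.01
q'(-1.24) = 14.23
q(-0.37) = -0.95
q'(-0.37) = 5.82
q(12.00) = 3517.00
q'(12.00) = 869.00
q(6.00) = 463.00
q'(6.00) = 221.00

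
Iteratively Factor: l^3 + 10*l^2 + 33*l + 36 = (l + 4)*(l^2 + 6*l + 9) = (l + 3)*(l + 4)*(l + 3)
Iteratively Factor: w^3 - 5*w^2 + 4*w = (w - 4)*(w^2 - w) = w*(w - 4)*(w - 1)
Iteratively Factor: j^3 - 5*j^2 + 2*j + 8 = (j - 4)*(j^2 - j - 2) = (j - 4)*(j - 2)*(j + 1)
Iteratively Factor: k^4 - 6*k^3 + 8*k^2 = (k)*(k^3 - 6*k^2 + 8*k) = k^2*(k^2 - 6*k + 8) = k^2*(k - 2)*(k - 4)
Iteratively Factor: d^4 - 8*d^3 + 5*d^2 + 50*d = (d - 5)*(d^3 - 3*d^2 - 10*d) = (d - 5)*(d + 2)*(d^2 - 5*d) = d*(d - 5)*(d + 2)*(d - 5)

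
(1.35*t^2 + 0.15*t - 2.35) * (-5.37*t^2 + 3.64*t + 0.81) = -7.2495*t^4 + 4.1085*t^3 + 14.259*t^2 - 8.4325*t - 1.9035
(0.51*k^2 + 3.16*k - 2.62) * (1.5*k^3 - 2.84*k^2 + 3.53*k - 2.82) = 0.765*k^5 + 3.2916*k^4 - 11.1041*k^3 + 17.1574*k^2 - 18.1598*k + 7.3884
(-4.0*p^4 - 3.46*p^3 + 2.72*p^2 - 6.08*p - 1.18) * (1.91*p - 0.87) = -7.64*p^5 - 3.1286*p^4 + 8.2054*p^3 - 13.9792*p^2 + 3.0358*p + 1.0266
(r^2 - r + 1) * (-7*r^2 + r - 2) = -7*r^4 + 8*r^3 - 10*r^2 + 3*r - 2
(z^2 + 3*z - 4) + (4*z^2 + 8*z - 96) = 5*z^2 + 11*z - 100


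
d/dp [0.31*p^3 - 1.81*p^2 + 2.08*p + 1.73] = 0.93*p^2 - 3.62*p + 2.08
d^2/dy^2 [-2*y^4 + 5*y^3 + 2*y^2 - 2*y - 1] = -24*y^2 + 30*y + 4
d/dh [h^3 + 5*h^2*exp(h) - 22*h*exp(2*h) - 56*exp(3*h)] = 5*h^2*exp(h) + 3*h^2 - 44*h*exp(2*h) + 10*h*exp(h) - 168*exp(3*h) - 22*exp(2*h)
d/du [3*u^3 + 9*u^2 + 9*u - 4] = 9*u^2 + 18*u + 9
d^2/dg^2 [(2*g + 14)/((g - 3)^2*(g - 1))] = 4*(3*g^3 + 39*g^2 - 151*g + 141)/(g^7 - 15*g^6 + 93*g^5 - 307*g^4 + 579*g^3 - 621*g^2 + 351*g - 81)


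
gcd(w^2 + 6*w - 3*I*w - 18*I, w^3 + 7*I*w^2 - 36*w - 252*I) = w + 6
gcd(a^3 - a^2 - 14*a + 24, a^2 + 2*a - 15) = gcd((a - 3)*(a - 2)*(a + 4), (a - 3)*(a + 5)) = a - 3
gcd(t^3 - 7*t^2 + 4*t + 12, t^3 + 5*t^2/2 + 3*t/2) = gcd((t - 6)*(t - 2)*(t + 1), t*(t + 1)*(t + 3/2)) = t + 1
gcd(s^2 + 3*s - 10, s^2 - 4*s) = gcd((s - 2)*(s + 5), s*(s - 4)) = 1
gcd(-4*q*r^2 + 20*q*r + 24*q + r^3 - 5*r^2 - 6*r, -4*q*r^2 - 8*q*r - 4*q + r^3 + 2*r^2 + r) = 4*q*r + 4*q - r^2 - r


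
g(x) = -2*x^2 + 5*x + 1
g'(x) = 5 - 4*x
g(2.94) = -1.59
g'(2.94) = -6.76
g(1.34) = 4.11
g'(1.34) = -0.36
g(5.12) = -25.83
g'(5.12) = -15.48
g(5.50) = -32.00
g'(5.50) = -17.00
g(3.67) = -7.59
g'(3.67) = -9.68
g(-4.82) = -69.56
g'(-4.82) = 24.28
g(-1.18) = -7.68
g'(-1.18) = 9.72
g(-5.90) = -98.12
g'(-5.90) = 28.60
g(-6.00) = -101.00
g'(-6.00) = 29.00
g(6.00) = -41.00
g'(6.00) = -19.00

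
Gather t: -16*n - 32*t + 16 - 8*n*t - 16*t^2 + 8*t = -16*n - 16*t^2 + t*(-8*n - 24) + 16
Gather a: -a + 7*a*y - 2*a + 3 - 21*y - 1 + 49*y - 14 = a*(7*y - 3) + 28*y - 12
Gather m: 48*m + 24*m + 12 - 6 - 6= 72*m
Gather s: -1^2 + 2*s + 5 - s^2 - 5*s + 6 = -s^2 - 3*s + 10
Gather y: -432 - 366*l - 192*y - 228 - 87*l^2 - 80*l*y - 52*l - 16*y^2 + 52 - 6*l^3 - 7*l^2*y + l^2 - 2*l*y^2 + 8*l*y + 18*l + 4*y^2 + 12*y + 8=-6*l^3 - 86*l^2 - 400*l + y^2*(-2*l - 12) + y*(-7*l^2 - 72*l - 180) - 600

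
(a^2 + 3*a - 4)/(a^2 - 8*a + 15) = (a^2 + 3*a - 4)/(a^2 - 8*a + 15)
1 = 1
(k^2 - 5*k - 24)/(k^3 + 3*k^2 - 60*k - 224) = (k + 3)/(k^2 + 11*k + 28)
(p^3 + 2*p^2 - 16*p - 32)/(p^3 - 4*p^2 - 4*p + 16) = (p + 4)/(p - 2)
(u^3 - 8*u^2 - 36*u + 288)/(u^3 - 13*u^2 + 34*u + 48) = (u + 6)/(u + 1)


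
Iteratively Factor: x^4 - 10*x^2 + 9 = (x - 1)*(x^3 + x^2 - 9*x - 9) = (x - 3)*(x - 1)*(x^2 + 4*x + 3) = (x - 3)*(x - 1)*(x + 3)*(x + 1)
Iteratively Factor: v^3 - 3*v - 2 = (v + 1)*(v^2 - v - 2) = (v + 1)^2*(v - 2)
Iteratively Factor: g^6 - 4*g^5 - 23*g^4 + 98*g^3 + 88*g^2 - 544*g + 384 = (g - 1)*(g^5 - 3*g^4 - 26*g^3 + 72*g^2 + 160*g - 384) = (g - 2)*(g - 1)*(g^4 - g^3 - 28*g^2 + 16*g + 192) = (g - 2)*(g - 1)*(g + 3)*(g^3 - 4*g^2 - 16*g + 64) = (g - 4)*(g - 2)*(g - 1)*(g + 3)*(g^2 - 16) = (g - 4)*(g - 2)*(g - 1)*(g + 3)*(g + 4)*(g - 4)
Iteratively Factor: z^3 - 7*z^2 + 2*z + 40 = (z + 2)*(z^2 - 9*z + 20) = (z - 4)*(z + 2)*(z - 5)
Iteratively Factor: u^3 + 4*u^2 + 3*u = (u)*(u^2 + 4*u + 3) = u*(u + 1)*(u + 3)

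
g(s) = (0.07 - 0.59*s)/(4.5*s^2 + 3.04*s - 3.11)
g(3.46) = -0.03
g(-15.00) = 0.01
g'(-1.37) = 5.44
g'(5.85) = 0.00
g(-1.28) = 2.22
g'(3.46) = 0.01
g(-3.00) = 0.07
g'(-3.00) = 0.03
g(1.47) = -0.07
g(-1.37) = 0.75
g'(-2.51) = 0.06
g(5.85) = -0.02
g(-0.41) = -0.09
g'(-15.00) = 0.00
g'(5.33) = 0.00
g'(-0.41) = 0.18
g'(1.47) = 0.05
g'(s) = (0.07 - 0.59*s)*(-9.0*s - 3.04)/(4.5*s^2 + 3.04*s - 3.11)^2 - 0.59/(4.5*s^2 + 3.04*s - 3.11)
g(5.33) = -0.02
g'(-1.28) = 49.09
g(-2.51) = 0.09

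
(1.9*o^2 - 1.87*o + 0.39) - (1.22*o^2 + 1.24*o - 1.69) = 0.68*o^2 - 3.11*o + 2.08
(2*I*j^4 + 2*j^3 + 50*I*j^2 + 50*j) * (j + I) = 2*I*j^5 + 52*I*j^3 + 50*I*j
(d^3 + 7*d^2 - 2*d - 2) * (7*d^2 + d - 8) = 7*d^5 + 50*d^4 - 15*d^3 - 72*d^2 + 14*d + 16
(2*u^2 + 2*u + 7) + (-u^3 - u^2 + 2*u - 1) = -u^3 + u^2 + 4*u + 6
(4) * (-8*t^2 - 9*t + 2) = -32*t^2 - 36*t + 8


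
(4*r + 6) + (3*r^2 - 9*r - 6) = 3*r^2 - 5*r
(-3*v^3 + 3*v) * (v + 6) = -3*v^4 - 18*v^3 + 3*v^2 + 18*v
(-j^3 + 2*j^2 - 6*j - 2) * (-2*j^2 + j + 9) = 2*j^5 - 5*j^4 + 5*j^3 + 16*j^2 - 56*j - 18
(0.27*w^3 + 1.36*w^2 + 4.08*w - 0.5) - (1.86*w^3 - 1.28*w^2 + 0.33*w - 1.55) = -1.59*w^3 + 2.64*w^2 + 3.75*w + 1.05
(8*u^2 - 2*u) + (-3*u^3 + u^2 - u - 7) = -3*u^3 + 9*u^2 - 3*u - 7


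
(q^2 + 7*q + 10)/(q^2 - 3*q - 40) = (q + 2)/(q - 8)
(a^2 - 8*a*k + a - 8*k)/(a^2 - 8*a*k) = (a + 1)/a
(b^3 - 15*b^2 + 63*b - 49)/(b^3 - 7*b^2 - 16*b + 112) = (b^2 - 8*b + 7)/(b^2 - 16)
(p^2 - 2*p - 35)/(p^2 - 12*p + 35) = (p + 5)/(p - 5)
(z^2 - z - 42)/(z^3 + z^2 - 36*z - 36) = (z - 7)/(z^2 - 5*z - 6)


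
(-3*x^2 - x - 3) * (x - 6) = -3*x^3 + 17*x^2 + 3*x + 18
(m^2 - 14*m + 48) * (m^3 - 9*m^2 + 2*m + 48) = m^5 - 23*m^4 + 176*m^3 - 412*m^2 - 576*m + 2304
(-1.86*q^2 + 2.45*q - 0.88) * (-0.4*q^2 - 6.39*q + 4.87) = 0.744*q^4 + 10.9054*q^3 - 24.3617*q^2 + 17.5547*q - 4.2856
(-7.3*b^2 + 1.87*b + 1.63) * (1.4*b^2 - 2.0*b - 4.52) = -10.22*b^4 + 17.218*b^3 + 31.538*b^2 - 11.7124*b - 7.3676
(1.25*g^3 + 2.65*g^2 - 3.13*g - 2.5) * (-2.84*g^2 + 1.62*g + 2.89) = -3.55*g^5 - 5.501*g^4 + 16.7947*g^3 + 9.6879*g^2 - 13.0957*g - 7.225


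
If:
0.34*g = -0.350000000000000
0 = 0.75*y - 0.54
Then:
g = -1.03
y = 0.72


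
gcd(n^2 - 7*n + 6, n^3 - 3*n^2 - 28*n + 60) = n - 6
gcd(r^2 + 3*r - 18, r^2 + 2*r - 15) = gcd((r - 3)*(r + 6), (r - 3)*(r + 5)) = r - 3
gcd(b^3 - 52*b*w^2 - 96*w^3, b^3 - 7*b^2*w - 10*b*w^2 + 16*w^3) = -b^2 + 6*b*w + 16*w^2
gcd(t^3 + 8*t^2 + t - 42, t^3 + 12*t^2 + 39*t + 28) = t + 7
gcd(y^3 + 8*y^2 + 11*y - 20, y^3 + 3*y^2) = 1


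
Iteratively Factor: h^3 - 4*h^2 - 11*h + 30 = (h + 3)*(h^2 - 7*h + 10) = (h - 5)*(h + 3)*(h - 2)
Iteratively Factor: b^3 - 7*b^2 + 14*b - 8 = (b - 4)*(b^2 - 3*b + 2) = (b - 4)*(b - 1)*(b - 2)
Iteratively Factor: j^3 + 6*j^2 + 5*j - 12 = (j - 1)*(j^2 + 7*j + 12) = (j - 1)*(j + 3)*(j + 4)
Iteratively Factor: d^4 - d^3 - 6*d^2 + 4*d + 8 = (d + 2)*(d^3 - 3*d^2 + 4) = (d - 2)*(d + 2)*(d^2 - d - 2) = (d - 2)*(d + 1)*(d + 2)*(d - 2)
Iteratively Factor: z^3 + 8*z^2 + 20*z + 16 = (z + 2)*(z^2 + 6*z + 8) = (z + 2)*(z + 4)*(z + 2)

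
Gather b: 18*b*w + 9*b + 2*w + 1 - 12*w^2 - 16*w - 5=b*(18*w + 9) - 12*w^2 - 14*w - 4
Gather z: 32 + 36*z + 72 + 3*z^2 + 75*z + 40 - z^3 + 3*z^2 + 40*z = -z^3 + 6*z^2 + 151*z + 144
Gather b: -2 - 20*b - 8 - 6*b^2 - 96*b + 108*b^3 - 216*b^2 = 108*b^3 - 222*b^2 - 116*b - 10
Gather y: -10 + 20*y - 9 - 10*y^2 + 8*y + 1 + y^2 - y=-9*y^2 + 27*y - 18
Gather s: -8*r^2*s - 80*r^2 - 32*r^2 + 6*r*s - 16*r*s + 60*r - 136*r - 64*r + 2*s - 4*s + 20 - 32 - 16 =-112*r^2 - 140*r + s*(-8*r^2 - 10*r - 2) - 28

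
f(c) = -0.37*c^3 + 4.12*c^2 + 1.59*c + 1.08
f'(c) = -1.11*c^2 + 8.24*c + 1.59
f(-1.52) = 9.48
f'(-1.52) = -13.50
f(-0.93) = 3.46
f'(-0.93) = -7.03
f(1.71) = 14.00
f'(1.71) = 12.43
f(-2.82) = 37.66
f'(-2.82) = -30.47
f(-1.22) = 5.94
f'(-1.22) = -10.11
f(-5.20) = 156.24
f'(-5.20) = -71.27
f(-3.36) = 56.29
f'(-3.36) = -38.63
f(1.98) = 17.51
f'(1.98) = 13.55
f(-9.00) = 590.22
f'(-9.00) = -162.48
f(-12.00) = 1214.64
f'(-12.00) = -257.13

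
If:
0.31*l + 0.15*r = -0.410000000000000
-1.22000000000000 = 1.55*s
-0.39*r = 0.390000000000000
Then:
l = -0.84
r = -1.00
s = -0.79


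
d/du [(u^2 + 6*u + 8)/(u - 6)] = (u^2 - 12*u - 44)/(u^2 - 12*u + 36)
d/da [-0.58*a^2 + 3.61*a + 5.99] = 3.61 - 1.16*a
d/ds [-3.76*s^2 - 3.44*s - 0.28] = -7.52*s - 3.44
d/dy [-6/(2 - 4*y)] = -6/(2*y - 1)^2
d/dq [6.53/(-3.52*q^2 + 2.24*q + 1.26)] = (45.9712*q - 14.6272)/(-3.52*q^2 + 2.24*q + 1.26)^2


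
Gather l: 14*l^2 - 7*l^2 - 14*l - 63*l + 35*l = 7*l^2 - 42*l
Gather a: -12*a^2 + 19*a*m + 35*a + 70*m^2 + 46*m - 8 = -12*a^2 + a*(19*m + 35) + 70*m^2 + 46*m - 8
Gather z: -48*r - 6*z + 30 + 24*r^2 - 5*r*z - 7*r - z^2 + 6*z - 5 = 24*r^2 - 5*r*z - 55*r - z^2 + 25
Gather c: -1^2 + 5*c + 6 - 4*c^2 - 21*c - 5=-4*c^2 - 16*c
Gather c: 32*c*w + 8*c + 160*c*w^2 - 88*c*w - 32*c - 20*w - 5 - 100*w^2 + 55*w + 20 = c*(160*w^2 - 56*w - 24) - 100*w^2 + 35*w + 15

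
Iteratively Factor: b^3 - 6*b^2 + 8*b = (b - 4)*(b^2 - 2*b) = b*(b - 4)*(b - 2)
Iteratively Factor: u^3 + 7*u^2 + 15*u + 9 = (u + 3)*(u^2 + 4*u + 3) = (u + 3)^2*(u + 1)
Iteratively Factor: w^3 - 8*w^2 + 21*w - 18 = (w - 3)*(w^2 - 5*w + 6) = (w - 3)^2*(w - 2)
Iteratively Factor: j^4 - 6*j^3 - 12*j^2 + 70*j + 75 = (j - 5)*(j^3 - j^2 - 17*j - 15) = (j - 5)^2*(j^2 + 4*j + 3) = (j - 5)^2*(j + 3)*(j + 1)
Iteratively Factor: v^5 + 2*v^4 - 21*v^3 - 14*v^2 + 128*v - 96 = (v - 3)*(v^4 + 5*v^3 - 6*v^2 - 32*v + 32) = (v - 3)*(v + 4)*(v^3 + v^2 - 10*v + 8) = (v - 3)*(v - 2)*(v + 4)*(v^2 + 3*v - 4) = (v - 3)*(v - 2)*(v - 1)*(v + 4)*(v + 4)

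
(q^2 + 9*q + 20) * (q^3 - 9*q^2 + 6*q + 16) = q^5 - 55*q^3 - 110*q^2 + 264*q + 320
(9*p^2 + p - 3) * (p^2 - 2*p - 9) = 9*p^4 - 17*p^3 - 86*p^2 - 3*p + 27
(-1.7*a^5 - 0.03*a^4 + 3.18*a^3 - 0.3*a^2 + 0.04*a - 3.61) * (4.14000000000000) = -7.038*a^5 - 0.1242*a^4 + 13.1652*a^3 - 1.242*a^2 + 0.1656*a - 14.9454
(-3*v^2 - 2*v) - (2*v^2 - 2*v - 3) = 3 - 5*v^2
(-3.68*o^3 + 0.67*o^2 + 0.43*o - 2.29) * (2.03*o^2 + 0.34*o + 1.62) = -7.4704*o^5 + 0.1089*o^4 - 4.8609*o^3 - 3.4171*o^2 - 0.0820000000000001*o - 3.7098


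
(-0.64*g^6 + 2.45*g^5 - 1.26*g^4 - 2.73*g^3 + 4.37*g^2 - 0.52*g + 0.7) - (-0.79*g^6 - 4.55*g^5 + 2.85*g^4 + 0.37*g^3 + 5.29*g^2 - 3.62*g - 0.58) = 0.15*g^6 + 7.0*g^5 - 4.11*g^4 - 3.1*g^3 - 0.92*g^2 + 3.1*g + 1.28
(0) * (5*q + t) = 0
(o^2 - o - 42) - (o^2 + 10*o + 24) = -11*o - 66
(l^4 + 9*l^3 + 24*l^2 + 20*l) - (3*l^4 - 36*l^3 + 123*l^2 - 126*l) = -2*l^4 + 45*l^3 - 99*l^2 + 146*l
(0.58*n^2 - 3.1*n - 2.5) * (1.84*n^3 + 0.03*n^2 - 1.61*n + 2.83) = 1.0672*n^5 - 5.6866*n^4 - 5.6268*n^3 + 6.5574*n^2 - 4.748*n - 7.075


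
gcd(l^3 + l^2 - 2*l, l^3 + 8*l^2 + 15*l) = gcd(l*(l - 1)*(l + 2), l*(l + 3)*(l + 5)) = l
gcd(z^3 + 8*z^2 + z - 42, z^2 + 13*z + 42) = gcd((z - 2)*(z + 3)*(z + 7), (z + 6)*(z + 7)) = z + 7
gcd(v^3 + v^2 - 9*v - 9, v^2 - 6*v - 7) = v + 1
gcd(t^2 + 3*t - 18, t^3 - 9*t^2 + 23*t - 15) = t - 3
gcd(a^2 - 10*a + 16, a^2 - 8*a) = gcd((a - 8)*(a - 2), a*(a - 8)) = a - 8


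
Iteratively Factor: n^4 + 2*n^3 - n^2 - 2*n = (n + 1)*(n^3 + n^2 - 2*n) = (n + 1)*(n + 2)*(n^2 - n) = (n - 1)*(n + 1)*(n + 2)*(n)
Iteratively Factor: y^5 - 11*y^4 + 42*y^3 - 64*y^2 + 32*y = (y)*(y^4 - 11*y^3 + 42*y^2 - 64*y + 32) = y*(y - 2)*(y^3 - 9*y^2 + 24*y - 16) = y*(y - 4)*(y - 2)*(y^2 - 5*y + 4) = y*(y - 4)*(y - 2)*(y - 1)*(y - 4)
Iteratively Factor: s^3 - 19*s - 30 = (s + 2)*(s^2 - 2*s - 15) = (s + 2)*(s + 3)*(s - 5)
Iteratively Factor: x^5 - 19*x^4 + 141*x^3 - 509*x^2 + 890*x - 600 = (x - 5)*(x^4 - 14*x^3 + 71*x^2 - 154*x + 120) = (x - 5)*(x - 4)*(x^3 - 10*x^2 + 31*x - 30) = (x - 5)^2*(x - 4)*(x^2 - 5*x + 6) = (x - 5)^2*(x - 4)*(x - 3)*(x - 2)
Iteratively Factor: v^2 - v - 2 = (v - 2)*(v + 1)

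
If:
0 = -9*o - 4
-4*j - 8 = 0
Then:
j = -2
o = -4/9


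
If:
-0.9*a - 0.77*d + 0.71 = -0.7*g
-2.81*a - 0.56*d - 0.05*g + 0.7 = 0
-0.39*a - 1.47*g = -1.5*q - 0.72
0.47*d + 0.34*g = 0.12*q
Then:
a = 0.23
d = 0.15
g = -0.55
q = -0.96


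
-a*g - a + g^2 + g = (-a + g)*(g + 1)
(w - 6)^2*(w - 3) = w^3 - 15*w^2 + 72*w - 108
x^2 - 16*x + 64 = (x - 8)^2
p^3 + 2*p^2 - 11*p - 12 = (p - 3)*(p + 1)*(p + 4)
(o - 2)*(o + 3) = o^2 + o - 6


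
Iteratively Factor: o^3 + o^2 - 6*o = (o)*(o^2 + o - 6) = o*(o - 2)*(o + 3)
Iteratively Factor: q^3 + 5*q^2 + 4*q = (q + 1)*(q^2 + 4*q) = q*(q + 1)*(q + 4)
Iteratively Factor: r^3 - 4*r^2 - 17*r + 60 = (r + 4)*(r^2 - 8*r + 15) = (r - 3)*(r + 4)*(r - 5)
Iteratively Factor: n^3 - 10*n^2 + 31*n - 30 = (n - 3)*(n^2 - 7*n + 10) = (n - 3)*(n - 2)*(n - 5)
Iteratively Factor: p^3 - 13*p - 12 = (p + 3)*(p^2 - 3*p - 4) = (p - 4)*(p + 3)*(p + 1)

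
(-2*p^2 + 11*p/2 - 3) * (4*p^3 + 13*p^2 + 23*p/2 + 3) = -8*p^5 - 4*p^4 + 73*p^3/2 + 73*p^2/4 - 18*p - 9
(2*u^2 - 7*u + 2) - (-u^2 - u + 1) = 3*u^2 - 6*u + 1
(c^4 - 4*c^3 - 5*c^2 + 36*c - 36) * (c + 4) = c^5 - 21*c^3 + 16*c^2 + 108*c - 144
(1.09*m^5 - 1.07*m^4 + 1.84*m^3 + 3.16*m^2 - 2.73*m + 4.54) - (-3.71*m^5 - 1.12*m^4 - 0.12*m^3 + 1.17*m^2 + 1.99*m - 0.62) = 4.8*m^5 + 0.05*m^4 + 1.96*m^3 + 1.99*m^2 - 4.72*m + 5.16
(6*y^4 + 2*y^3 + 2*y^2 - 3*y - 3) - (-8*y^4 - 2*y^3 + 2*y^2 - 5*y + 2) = 14*y^4 + 4*y^3 + 2*y - 5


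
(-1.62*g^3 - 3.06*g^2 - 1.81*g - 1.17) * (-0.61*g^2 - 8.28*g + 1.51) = 0.9882*g^5 + 15.2802*g^4 + 23.9947*g^3 + 11.0799*g^2 + 6.9545*g - 1.7667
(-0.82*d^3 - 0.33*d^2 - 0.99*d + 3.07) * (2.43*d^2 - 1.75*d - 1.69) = -1.9926*d^5 + 0.6331*d^4 - 0.4424*d^3 + 9.7503*d^2 - 3.6994*d - 5.1883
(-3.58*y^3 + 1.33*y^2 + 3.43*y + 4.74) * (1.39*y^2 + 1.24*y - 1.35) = -4.9762*y^5 - 2.5905*y^4 + 11.2499*y^3 + 9.0463*y^2 + 1.2471*y - 6.399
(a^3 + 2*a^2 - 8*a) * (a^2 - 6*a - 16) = a^5 - 4*a^4 - 36*a^3 + 16*a^2 + 128*a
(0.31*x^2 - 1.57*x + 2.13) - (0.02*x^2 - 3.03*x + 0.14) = 0.29*x^2 + 1.46*x + 1.99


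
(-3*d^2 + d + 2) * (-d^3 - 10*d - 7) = 3*d^5 - d^4 + 28*d^3 + 11*d^2 - 27*d - 14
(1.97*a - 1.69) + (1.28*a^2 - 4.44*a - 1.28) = 1.28*a^2 - 2.47*a - 2.97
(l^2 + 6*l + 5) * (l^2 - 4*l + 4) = l^4 + 2*l^3 - 15*l^2 + 4*l + 20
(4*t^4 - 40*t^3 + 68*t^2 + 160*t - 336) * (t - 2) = 4*t^5 - 48*t^4 + 148*t^3 + 24*t^2 - 656*t + 672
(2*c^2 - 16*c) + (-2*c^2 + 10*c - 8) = -6*c - 8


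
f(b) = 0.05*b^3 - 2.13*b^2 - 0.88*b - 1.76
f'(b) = 0.15*b^2 - 4.26*b - 0.88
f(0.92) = -4.33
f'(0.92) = -4.67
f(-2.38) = -12.40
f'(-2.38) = 10.11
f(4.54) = -44.98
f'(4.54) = -17.13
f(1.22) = -5.91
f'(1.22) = -5.85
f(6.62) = -86.43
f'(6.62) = -22.51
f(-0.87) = -2.64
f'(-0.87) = 2.94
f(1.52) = -7.84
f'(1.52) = -7.01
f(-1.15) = -3.64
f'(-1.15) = 4.22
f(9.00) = -145.76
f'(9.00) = -27.07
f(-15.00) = -636.56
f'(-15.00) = 96.77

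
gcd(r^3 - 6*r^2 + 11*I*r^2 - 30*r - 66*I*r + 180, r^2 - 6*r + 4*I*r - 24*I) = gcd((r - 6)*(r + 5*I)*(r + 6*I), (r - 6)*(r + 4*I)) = r - 6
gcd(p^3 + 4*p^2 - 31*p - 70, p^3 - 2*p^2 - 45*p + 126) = p + 7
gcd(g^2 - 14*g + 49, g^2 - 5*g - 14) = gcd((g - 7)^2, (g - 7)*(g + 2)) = g - 7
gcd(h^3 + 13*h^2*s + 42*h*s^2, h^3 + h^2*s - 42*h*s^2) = h^2 + 7*h*s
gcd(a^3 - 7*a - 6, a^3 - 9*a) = a - 3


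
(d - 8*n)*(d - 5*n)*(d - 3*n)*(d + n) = d^4 - 15*d^3*n + 63*d^2*n^2 - 41*d*n^3 - 120*n^4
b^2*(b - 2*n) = b^3 - 2*b^2*n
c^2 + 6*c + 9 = (c + 3)^2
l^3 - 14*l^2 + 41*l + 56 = (l - 8)*(l - 7)*(l + 1)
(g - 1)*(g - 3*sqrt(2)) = g^2 - 3*sqrt(2)*g - g + 3*sqrt(2)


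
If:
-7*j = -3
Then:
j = 3/7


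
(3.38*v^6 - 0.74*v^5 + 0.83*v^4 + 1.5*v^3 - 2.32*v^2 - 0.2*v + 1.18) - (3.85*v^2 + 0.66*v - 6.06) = 3.38*v^6 - 0.74*v^5 + 0.83*v^4 + 1.5*v^3 - 6.17*v^2 - 0.86*v + 7.24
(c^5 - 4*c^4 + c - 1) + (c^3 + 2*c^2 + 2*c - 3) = c^5 - 4*c^4 + c^3 + 2*c^2 + 3*c - 4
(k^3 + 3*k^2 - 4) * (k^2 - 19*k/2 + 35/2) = k^5 - 13*k^4/2 - 11*k^3 + 97*k^2/2 + 38*k - 70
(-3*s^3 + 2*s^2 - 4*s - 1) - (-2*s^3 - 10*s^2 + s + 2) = -s^3 + 12*s^2 - 5*s - 3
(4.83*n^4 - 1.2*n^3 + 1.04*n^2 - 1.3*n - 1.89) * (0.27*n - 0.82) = 1.3041*n^5 - 4.2846*n^4 + 1.2648*n^3 - 1.2038*n^2 + 0.5557*n + 1.5498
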